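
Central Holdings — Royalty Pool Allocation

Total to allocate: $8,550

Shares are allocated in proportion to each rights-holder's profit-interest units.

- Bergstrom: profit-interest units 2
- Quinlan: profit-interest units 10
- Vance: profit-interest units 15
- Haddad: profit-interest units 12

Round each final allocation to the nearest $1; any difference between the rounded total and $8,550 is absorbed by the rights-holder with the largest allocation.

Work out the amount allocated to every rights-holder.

Bergstrom: $438 · Quinlan: $2,192 · Vance: $3,289 · Haddad: $2,631

Profit-interest units total: 39.
Pro-rata amounts: Bergstrom 2/39 × $8,550 = 438.46; Quinlan 10/39 × $8,550 = 2,192.31; Vance 15/39 × $8,550 = 3,288.46; Haddad 12/39 × $8,550 = 2,630.77.
After rounding ($1): Bergstrom $438; Quinlan $2,192; Vance $3,288; Haddad $2,631. Sum = $8,549.
Difference $8,550 − $8,549 = +$1 applied to largest allocation (Vance): Vance becomes $3,289.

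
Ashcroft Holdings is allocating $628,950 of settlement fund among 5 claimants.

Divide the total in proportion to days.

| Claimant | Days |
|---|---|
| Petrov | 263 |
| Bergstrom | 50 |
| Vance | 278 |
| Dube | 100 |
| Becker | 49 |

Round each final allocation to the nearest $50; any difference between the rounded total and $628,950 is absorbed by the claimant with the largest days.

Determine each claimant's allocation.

Sum of days: 740.
Raw shares: Petrov 263/740 × $628,950 = 223,532.23; Bergstrom 50/740 × $628,950 = 42,496.62; Vance 278/740 × $628,950 = 236,281.22; Dube 100/740 × $628,950 = 84,993.24; Becker 49/740 × $628,950 = 41,646.69.
At nearest $50: Petrov $223,550; Bergstrom $42,500; Vance $236,300; Dube $85,000; Becker $41,650. Sum = $629,000.
Difference $628,950 − $629,000 = −$50 applied to largest days (Vance): Vance becomes $236,250.

Petrov: $223,550 · Bergstrom: $42,500 · Vance: $236,250 · Dube: $85,000 · Becker: $41,650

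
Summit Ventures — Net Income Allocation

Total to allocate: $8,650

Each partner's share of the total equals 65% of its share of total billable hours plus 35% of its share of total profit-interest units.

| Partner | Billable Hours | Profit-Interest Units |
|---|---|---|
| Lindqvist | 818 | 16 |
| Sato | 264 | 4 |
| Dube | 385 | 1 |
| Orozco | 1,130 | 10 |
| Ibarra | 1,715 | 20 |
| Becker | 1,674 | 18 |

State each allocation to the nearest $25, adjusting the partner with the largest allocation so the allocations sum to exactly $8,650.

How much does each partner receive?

Totals — billable hours 5,986, profit-interest units 69.
Composite weights (65% billable hours + 35% profit-interest units): Lindqvist 0.1700; Sato 0.0490; Dube 0.0469; Orozco 0.1734; Ibarra 0.2877; Becker 0.2731.
Proportional shares: Lindqvist 1,470.36; Sato 423.48; Dube 405.50; Orozco 1,500.15; Ibarra 2,488.39; Becker 2,362.13.
After rounding ($25): Lindqvist $1,475; Sato $425; Dube $400; Orozco $1,500; Ibarra $2,500; Becker $2,350. Sum = $8,650.
Sum already equals the total — no adjustment.

Lindqvist: $1,475 | Sato: $425 | Dube: $400 | Orozco: $1,500 | Ibarra: $2,500 | Becker: $2,350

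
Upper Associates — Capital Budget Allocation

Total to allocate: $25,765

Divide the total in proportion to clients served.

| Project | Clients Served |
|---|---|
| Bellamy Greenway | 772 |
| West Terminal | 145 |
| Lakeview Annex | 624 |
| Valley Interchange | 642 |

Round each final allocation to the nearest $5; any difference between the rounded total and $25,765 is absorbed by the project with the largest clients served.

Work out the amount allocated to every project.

Bellamy Greenway: $9,115 · West Terminal: $1,710 · Lakeview Annex: $7,365 · Valley Interchange: $7,575

Sum of clients served: 2,183.
Raw shares: Bellamy Greenway 772/2,183 × $25,765 = 9,111.58; West Terminal 145/2,183 × $25,765 = 1,711.37; Lakeview Annex 624/2,183 × $25,765 = 7,364.80; Valley Interchange 642/2,183 × $25,765 = 7,577.25.
At nearest $5: Bellamy Greenway $9,110; West Terminal $1,710; Lakeview Annex $7,365; Valley Interchange $7,575. Sum = $25,760.
Difference $25,765 − $25,760 = +$5 applied to largest clients served (Bellamy Greenway): Bellamy Greenway becomes $9,115.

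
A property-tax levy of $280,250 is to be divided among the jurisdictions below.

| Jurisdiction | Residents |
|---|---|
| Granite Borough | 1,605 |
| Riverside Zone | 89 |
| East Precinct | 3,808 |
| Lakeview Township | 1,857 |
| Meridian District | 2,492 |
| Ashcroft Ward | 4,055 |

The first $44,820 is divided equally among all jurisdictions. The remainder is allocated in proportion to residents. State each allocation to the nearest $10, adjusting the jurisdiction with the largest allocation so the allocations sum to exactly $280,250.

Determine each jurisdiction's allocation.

Granite Borough: $34,640; Riverside Zone: $8,980; East Precinct: $71,940; Lakeview Township: $38,910; Meridian District: $49,660; Ashcroft Ward: $76,120

First tranche $44,820 split equally: $7,470 each.
Remainder $235,430 by residents (total 13,906): Granite Borough 27,172.81 → $27,170; Riverside Zone 1,506.78 → $1,510; East Precinct 64,469.83 → $64,470; Lakeview Township 31,439.20 → $31,440; Meridian District 42,189.81 → $42,190; Ashcroft Ward 68,651.56 → $68,650.
Totals: Granite Borough $7,470 + $27,170 = $34,640; Riverside Zone $7,470 + $1,510 = $8,980; East Precinct $7,470 + $64,470 = $71,940; Lakeview Township $7,470 + $31,440 = $38,910; Meridian District $7,470 + $42,190 = $49,660; Ashcroft Ward $7,470 + $68,650 = $76,120.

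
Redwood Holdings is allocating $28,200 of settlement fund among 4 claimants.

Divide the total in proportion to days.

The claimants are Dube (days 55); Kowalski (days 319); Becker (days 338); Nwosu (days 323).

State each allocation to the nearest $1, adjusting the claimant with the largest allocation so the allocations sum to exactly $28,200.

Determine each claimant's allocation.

Days total: 1,035.
Raw shares: Dube 55/1,035 × $28,200 = 1,498.55; Kowalski 319/1,035 × $28,200 = 8,691.59; Becker 338/1,035 × $28,200 = 9,209.28; Nwosu 323/1,035 × $28,200 = 8,800.58.
After rounding ($1): Dube $1,499; Kowalski $8,692; Becker $9,209; Nwosu $8,801. Sum = $28,201.
Difference $28,200 − $28,201 = −$1 applied to largest allocation (Becker): Becker becomes $9,208.

Dube: $1,499; Kowalski: $8,692; Becker: $9,208; Nwosu: $8,801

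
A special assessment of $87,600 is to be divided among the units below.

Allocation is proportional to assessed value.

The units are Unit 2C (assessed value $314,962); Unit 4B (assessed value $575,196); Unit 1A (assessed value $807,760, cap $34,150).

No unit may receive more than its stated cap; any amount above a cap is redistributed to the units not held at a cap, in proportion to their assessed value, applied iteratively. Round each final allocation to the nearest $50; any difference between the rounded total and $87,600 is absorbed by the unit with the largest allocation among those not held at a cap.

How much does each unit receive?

Assessed value total: 1,697,918.
Unconstrained shares: Unit 2C 16,249.71; Unit 4B 29,675.86; Unit 1A 41,674.44.
Capped: Unit 1A ($34,150); residual $53,450 reallocated over remaining assessed value 890,158.
Redistributed shares: Unit 2C 18,912.06 → $18,900; Unit 4B 34,537.94 → $34,550.

Unit 2C: $18,900; Unit 4B: $34,550; Unit 1A: $34,150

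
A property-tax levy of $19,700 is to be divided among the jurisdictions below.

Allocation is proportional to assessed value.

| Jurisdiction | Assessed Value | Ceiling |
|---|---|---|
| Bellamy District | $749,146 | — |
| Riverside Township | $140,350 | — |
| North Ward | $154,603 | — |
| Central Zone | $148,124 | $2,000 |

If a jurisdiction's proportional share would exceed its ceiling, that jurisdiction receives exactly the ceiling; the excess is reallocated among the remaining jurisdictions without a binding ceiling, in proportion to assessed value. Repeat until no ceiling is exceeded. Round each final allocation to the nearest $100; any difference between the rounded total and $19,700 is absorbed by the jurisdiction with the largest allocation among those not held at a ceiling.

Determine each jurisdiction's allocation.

Total assessed value = 1,192,223.
Pro-rata shares before constraints: Bellamy District 12,378.70; Riverside Township 2,319.11; North Ward 2,554.62; Central Zone 2,447.56.
Capped: Central Zone ($2,000); remaining pool $17,700 reallocated over remaining assessed value 1,044,099.
Remaining shares: Bellamy District 12,699.83 → $12,700; Riverside Township 2,379.27 → $2,400; North Ward 2,620.89 → $2,600.

Bellamy District: $12,700 | Riverside Township: $2,400 | North Ward: $2,600 | Central Zone: $2,000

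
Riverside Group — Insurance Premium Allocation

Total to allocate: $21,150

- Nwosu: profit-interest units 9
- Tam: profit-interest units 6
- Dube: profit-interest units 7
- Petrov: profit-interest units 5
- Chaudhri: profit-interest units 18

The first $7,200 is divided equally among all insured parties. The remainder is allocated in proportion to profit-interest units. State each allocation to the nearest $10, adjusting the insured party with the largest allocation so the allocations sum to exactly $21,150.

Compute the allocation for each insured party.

$7,200 shared equally gives $1,440 per insured party.
Remainder $13,950 by profit-interest units (total 45): Nwosu 2,790.00 → $2,790; Tam 1,860.00 → $1,860; Dube 2,170.00 → $2,170; Petrov 1,550.00 → $1,550; Chaudhri 5,580.00 → $5,580.
Totals: Nwosu $1,440 + $2,790 = $4,230; Tam $1,440 + $1,860 = $3,300; Dube $1,440 + $2,170 = $3,610; Petrov $1,440 + $1,550 = $2,990; Chaudhri $1,440 + $5,580 = $7,020.

Nwosu: $4,230 | Tam: $3,300 | Dube: $3,610 | Petrov: $2,990 | Chaudhri: $7,020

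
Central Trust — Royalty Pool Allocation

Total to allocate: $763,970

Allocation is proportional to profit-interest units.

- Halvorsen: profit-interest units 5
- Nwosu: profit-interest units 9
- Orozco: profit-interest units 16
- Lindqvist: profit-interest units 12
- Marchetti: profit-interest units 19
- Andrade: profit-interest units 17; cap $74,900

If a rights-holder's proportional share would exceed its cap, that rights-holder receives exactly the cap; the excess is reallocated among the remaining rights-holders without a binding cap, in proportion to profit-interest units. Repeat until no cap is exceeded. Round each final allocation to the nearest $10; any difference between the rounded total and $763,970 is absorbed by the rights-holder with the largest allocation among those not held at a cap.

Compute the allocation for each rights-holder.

Halvorsen: $56,480 | Nwosu: $101,670 | Orozco: $180,740 | Lindqvist: $135,550 | Marchetti: $214,630 | Andrade: $74,900

Sum of profit-interest units: 78.
Unconstrained shares: Halvorsen 48,972.44; Nwosu 88,150.38; Orozco 156,711.79; Lindqvist 117,533.85; Marchetti 186,095.26; Andrade 166,506.28.
Capped: Andrade ($74,900); remaining pool $689,070 reallocated over remaining profit-interest units 61.
Redistributed shares: Halvorsen 56,481.15 → $56,480; Nwosu 101,666.07 → $101,670; Orozco 180,739.67 → $180,740; Lindqvist 135,554.75 → $135,550; Marchetti 214,628.36 → $214,630.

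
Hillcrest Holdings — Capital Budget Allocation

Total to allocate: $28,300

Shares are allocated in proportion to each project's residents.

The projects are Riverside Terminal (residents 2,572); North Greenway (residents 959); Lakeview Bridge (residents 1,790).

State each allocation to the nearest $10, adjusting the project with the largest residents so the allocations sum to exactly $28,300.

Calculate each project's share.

Riverside Terminal: $13,680 · North Greenway: $5,100 · Lakeview Bridge: $9,520

Residents total: 2,572 + 959 + 1,790 = 5,321.
Proportional shares: Riverside Terminal 13,679.31; North Greenway 5,100.49; Lakeview Bridge 9,520.20.
Rounded to nearest $10: Riverside Terminal $13,680; North Greenway $5,100; Lakeview Bridge $9,520. Sum = $28,300.
Sum already equals the total — no adjustment.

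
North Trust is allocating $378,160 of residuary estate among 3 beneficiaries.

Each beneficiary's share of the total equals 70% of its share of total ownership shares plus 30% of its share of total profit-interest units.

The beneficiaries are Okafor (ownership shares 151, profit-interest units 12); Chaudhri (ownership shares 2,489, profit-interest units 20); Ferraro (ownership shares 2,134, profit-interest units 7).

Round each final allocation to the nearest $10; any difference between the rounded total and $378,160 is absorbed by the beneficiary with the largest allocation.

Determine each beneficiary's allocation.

Totals — ownership shares 4,774, profit-interest units 39.
Combined weights (70% ownership shares + 30% profit-interest units): Okafor 0.1144; Chaudhri 0.5188; Ferraro 0.3667.
Pro-rata amounts: Okafor 43,279.83; Chaudhri 196,190.23; Ferraro 138,689.95.
After rounding ($10): Okafor $43,280; Chaudhri $196,190; Ferraro $138,690. Sum = $378,160.
No rounding difference to absorb.

Okafor: $43,280 | Chaudhri: $196,190 | Ferraro: $138,690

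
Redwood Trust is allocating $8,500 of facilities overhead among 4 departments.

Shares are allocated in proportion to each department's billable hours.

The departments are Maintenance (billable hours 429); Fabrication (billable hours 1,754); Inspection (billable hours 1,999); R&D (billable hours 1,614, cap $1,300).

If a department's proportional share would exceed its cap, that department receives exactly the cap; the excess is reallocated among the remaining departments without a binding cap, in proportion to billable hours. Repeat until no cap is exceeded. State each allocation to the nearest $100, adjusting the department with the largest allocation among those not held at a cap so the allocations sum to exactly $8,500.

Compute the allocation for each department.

Total billable hours = 5,796.
Pro-rata shares before constraints: Maintenance 629.14; Fabrication 2,572.29; Inspection 2,931.59; R&D 2,366.98.
Capped: R&D ($1,300); residual $7,200 reallocated over remaining billable hours 4,182.
Remaining shares: Maintenance 738.59 → $700; Fabrication 3,019.80 → $3,000; Inspection 3,441.61 → $3,400.
Rounding difference +$100 applied to Inspection → $3,500.

Maintenance: $700 | Fabrication: $3,000 | Inspection: $3,500 | R&D: $1,300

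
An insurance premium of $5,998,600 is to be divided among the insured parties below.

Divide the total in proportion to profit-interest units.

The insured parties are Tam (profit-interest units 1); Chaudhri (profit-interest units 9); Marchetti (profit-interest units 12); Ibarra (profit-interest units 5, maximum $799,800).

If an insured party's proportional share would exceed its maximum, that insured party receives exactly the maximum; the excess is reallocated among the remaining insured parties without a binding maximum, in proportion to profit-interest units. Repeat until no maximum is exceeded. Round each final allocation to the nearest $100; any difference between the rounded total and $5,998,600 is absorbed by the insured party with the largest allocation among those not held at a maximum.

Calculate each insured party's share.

Total profit-interest units = 27.
Proportional shares (ignoring caps): Tam 222,170.37; Chaudhri 1,999,533.33; Marchetti 2,666,044.44; Ibarra 1,110,851.85.
Capped: Ibarra ($799,800); residual $5,198,800 reallocated over remaining profit-interest units 22.
Remaining shares: Tam 236,309.09 → $236,300; Chaudhri 2,126,781.82 → $2,126,800; Marchetti 2,835,709.09 → $2,835,700.

Tam: $236,300 · Chaudhri: $2,126,800 · Marchetti: $2,835,700 · Ibarra: $799,800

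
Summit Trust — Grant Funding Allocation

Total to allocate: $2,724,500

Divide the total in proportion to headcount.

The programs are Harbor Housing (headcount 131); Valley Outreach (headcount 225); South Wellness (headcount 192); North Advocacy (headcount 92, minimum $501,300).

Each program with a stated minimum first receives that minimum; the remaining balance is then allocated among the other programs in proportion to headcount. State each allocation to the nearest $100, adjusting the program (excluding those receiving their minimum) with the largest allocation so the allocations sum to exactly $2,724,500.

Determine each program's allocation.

Harbor Housing: $531,500; Valley Outreach: $912,800; South Wellness: $778,900; North Advocacy: $501,300

Minimums first: North Advocacy $501,300. Remaining pool $2,223,200.
Remaining pool split over remaining headcount 548: Harbor Housing 531,458.39 → $531,500; Valley Outreach 912,810.22 → $912,800; South Wellness 778,931.39 → $778,900.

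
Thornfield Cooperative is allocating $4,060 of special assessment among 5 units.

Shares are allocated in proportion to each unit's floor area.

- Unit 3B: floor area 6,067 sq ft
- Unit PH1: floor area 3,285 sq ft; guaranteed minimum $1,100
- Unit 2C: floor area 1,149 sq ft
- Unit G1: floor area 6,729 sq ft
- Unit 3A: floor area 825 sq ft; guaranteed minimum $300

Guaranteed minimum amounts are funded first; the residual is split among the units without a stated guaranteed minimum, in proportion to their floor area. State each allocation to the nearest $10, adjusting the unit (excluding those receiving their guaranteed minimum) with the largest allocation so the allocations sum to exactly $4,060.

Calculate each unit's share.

Fund the minimums — Unit PH1 $1,100; Unit 3A $300. Remaining pool $2,660.
Remaining pool split over remaining floor area 13,945: Unit 3B 1,157.28 → $1,160; Unit 2C 219.17 → $220; Unit G1 1,283.55 → $1,280.

Unit 3B: $1,160; Unit PH1: $1,100; Unit 2C: $220; Unit G1: $1,280; Unit 3A: $300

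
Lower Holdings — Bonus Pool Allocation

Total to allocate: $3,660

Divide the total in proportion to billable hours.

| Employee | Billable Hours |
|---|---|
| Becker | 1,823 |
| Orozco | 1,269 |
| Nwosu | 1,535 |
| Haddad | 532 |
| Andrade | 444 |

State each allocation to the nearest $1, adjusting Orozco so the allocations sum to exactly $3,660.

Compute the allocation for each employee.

Combined billable hours = 5,603.
Raw shares: Becker 1,823/5,603 × $3,660 = 1,190.82; Orozco 1,269/5,603 × $3,660 = 828.94; Nwosu 1,535/5,603 × $3,660 = 1,002.69; Haddad 532/5,603 × $3,660 = 347.51; Andrade 444/5,603 × $3,660 = 290.03.
At nearest $1: Becker $1,191; Orozco $829; Nwosu $1,003; Haddad $348; Andrade $290. Sum = $3,661.
Difference $3,660 − $3,661 = −$1 applied to Orozco: Orozco becomes $828.

Becker: $1,191 | Orozco: $828 | Nwosu: $1,003 | Haddad: $348 | Andrade: $290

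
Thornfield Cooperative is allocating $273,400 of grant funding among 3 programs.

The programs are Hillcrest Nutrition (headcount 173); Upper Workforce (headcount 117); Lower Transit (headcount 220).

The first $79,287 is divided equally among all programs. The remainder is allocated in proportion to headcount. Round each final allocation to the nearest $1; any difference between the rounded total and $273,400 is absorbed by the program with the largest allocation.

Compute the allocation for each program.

$79,287 shared equally gives $26,429 per program.
Remainder $194,113 by headcount (total 510): Hillcrest Nutrition 65,846.17 → $65,846; Upper Workforce 44,531.81 → $44,532; Lower Transit 83,735.02 → $83,735.
Totals: Hillcrest Nutrition $26,429 + $65,846 = $92,275; Upper Workforce $26,429 + $44,532 = $70,961; Lower Transit $26,429 + $83,735 = $110,164.

Hillcrest Nutrition: $92,275; Upper Workforce: $70,961; Lower Transit: $110,164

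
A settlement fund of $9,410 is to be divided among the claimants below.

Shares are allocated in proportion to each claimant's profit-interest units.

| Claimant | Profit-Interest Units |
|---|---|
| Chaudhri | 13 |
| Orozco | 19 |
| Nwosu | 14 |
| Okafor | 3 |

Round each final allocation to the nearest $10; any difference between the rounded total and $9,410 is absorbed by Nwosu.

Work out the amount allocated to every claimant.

Chaudhri: $2,500 | Orozco: $3,650 | Nwosu: $2,680 | Okafor: $580

Profit-interest units total: 49.
Raw shares: Chaudhri 13/49 × $9,410 = 2,496.53; Orozco 19/49 × $9,410 = 3,648.78; Nwosu 14/49 × $9,410 = 2,688.57; Okafor 3/49 × $9,410 = 576.12.
After rounding ($10): Chaudhri $2,500; Orozco $3,650; Nwosu $2,690; Okafor $580. Sum = $9,420.
Difference $9,410 − $9,420 = −$10 applied to Nwosu: Nwosu becomes $2,680.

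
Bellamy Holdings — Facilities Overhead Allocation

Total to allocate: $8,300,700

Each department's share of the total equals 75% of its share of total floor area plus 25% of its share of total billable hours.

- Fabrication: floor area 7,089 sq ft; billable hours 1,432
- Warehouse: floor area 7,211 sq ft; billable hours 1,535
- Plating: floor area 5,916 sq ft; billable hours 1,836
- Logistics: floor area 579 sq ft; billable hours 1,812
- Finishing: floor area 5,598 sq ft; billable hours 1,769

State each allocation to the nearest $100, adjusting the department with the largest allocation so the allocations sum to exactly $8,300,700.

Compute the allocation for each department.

Fabrication: $2,026,600 · Warehouse: $2,080,800 · Plating: $1,849,900 · Logistics: $585,100 · Finishing: $1,758,300

Floor area total 26,393; billable hours total 8,384.
Blended shares (75% floor area + 25% billable hours): Fabrication 0.2441; Warehouse 0.2507; Plating 0.2229; Logistics 0.0705; Finishing 0.2118.
Pro-rata amounts: Fabrication 2,026,581.38; Warehouse 2,080,852.64; Plating 1,849,893.13; Logistics 585,072.47; Finishing 1,758,300.38.
Rounded to nearest $100: Fabrication $2,026,600; Warehouse $2,080,900; Plating $1,849,900; Logistics $585,100; Finishing $1,758,300. Sum = $8,300,800.
Difference $8,300,700 − $8,300,800 = −$100 applied to largest allocation (Warehouse): Warehouse becomes $2,080,800.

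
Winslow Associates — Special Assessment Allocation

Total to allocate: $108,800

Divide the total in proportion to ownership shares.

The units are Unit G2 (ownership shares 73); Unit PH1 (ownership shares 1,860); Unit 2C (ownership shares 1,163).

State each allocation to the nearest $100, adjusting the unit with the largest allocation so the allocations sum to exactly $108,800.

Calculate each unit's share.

Combined ownership shares = 3,096.
Raw shares: Unit G2 73/3,096 × $108,800 = 2,565.37; Unit PH1 1,860/3,096 × $108,800 = 65,364.34; Unit 2C 1,163/3,096 × $108,800 = 40,870.28.
After rounding ($100): Unit G2 $2,600; Unit PH1 $65,400; Unit 2C $40,900. Sum = $108,900.
Difference $108,800 − $108,900 = −$100 applied to largest allocation (Unit PH1): Unit PH1 becomes $65,300.

Unit G2: $2,600 | Unit PH1: $65,300 | Unit 2C: $40,900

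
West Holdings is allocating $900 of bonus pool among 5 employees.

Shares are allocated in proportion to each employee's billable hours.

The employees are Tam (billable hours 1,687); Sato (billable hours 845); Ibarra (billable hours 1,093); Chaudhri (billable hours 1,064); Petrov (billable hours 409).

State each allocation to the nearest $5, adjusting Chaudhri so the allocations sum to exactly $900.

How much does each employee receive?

Tam: $300 | Sato: $150 | Ibarra: $195 | Chaudhri: $185 | Petrov: $70

Sum of billable hours: 5,098.
Proportional shares: Tam 1,687/5,098 × $900 = 297.82; Sato 845/5,098 × $900 = 149.18; Ibarra 1,093/5,098 × $900 = 192.96; Chaudhri 1,064/5,098 × $900 = 187.84; Petrov 409/5,098 × $900 = 72.20.
After rounding ($5): Tam $300; Sato $150; Ibarra $195; Chaudhri $190; Petrov $70. Sum = $905.
Difference $900 − $905 = −$5 applied to Chaudhri: Chaudhri becomes $185.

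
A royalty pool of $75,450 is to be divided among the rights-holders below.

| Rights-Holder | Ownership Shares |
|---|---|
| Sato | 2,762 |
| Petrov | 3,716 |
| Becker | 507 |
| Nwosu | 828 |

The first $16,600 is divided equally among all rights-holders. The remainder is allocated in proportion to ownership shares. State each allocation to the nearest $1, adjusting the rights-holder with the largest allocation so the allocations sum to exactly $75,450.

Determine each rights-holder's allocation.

Equal tier: $16,600 ÷ 4 = $4,150 apiece.
Remainder $58,850 by ownership shares (total 7,813): Sato 20,804.26 → $20,804; Petrov 27,990.09 → $27,990; Becker 3,818.89 → $3,819; Nwosu 6,236.76 → $6,237.
Totals: Sato $4,150 + $20,804 = $24,954; Petrov $4,150 + $27,990 = $32,140; Becker $4,150 + $3,819 = $7,969; Nwosu $4,150 + $6,237 = $10,387.

Sato: $24,954; Petrov: $32,140; Becker: $7,969; Nwosu: $10,387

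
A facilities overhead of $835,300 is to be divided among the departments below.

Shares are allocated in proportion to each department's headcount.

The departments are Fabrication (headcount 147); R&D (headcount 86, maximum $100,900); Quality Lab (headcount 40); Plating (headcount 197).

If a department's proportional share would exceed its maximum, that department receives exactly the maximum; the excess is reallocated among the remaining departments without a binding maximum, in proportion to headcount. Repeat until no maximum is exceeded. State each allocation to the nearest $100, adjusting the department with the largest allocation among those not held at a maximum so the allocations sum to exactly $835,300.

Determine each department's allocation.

Fabrication: $281,100 | R&D: $100,900 | Quality Lab: $76,500 | Plating: $376,800

Headcount total: 470.
Unconstrained shares: Fabrication 261,253.40; R&D 152,842.13; Quality Lab 71,089.36; Plating 350,115.11.
Held at cap: R&D ($100,900); balance $734,400 reallocated over remaining headcount 384.
Shares after redistribution: Fabrication 281,137.50 → $281,100; Quality Lab 76,500.00 → $76,500; Plating 376,762.50 → $376,800.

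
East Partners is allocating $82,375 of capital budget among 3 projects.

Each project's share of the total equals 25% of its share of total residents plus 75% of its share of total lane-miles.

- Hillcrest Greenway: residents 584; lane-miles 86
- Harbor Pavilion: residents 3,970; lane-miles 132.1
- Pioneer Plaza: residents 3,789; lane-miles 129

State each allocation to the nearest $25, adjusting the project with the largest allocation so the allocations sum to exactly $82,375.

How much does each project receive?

Hillcrest Greenway: $16,750; Harbor Pavilion: $33,300; Pioneer Plaza: $32,325

Totals — residents 8,343, lane-miles 347.1.
Blended shares (25% residents + 75% lane-miles): Hillcrest Greenway 0.2033; Harbor Pavilion 0.4044; Pioneer Plaza 0.3923.
Unrounded shares: Hillcrest Greenway 16,748.91; Harbor Pavilion 33,312.32; Pioneer Plaza 32,313.77.
Rounded to nearest $25: Hillcrest Greenway $16,750; Harbor Pavilion $33,300; Pioneer Plaza $32,325. Sum = $82,375.
Rounded total matches; no reconciliation needed.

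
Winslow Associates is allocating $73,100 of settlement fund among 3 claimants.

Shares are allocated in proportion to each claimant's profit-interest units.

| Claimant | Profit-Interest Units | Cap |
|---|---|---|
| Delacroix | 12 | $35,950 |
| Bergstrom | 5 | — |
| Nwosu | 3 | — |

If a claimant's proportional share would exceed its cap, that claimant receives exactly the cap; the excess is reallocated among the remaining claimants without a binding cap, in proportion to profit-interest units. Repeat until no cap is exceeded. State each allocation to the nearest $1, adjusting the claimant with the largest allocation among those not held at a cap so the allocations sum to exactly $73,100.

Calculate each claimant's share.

Total profit-interest units = 20.
Unconstrained shares: Delacroix 43,860.00; Bergstrom 18,275.00; Nwosu 10,965.00.
Capped: Delacroix ($35,950); balance $37,150 reallocated over remaining profit-interest units 8.
Shares after redistribution: Bergstrom 23,218.75 → $23,219; Nwosu 13,931.25 → $13,931.

Delacroix: $35,950 · Bergstrom: $23,219 · Nwosu: $13,931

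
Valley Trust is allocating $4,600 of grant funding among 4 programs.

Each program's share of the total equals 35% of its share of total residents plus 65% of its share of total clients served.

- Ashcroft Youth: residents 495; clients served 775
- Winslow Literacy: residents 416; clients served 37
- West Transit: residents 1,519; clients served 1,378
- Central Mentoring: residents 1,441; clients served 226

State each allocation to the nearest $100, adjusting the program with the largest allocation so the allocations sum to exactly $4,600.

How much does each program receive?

Ashcroft Youth: $1,200 | Winslow Literacy: $200 | West Transit: $2,300 | Central Mentoring: $900

Totals — residents 3,871, clients served 2,416.
Blended shares (35% residents + 65% clients served): Ashcroft Youth 0.2533; Winslow Literacy 0.0476; West Transit 0.5081; Central Mentoring 0.1911.
Pro-rata amounts: Ashcroft Youth 1,165.00; Winslow Literacy 218.81; West Transit 2,337.16; Central Mentoring 879.02.
After rounding ($100): Ashcroft Youth $1,200; Winslow Literacy $200; West Transit $2,300; Central Mentoring $900. Sum = $4,600.
No rounding difference to absorb.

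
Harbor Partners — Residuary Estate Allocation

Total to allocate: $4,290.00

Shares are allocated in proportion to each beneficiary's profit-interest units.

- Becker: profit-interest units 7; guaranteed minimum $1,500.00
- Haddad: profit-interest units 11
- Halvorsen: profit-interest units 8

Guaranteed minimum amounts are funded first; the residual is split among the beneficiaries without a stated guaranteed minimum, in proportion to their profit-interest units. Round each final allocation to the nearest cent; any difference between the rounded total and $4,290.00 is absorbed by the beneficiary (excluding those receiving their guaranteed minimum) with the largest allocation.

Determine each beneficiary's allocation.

Becker: $1,500.00; Haddad: $1,615.26; Halvorsen: $1,174.74

Minimums first: Becker $1,500.00. Remaining pool $2,790.00.
Remaining pool split over remaining profit-interest units 19: Haddad 1,615.2632 → $1,615.26; Halvorsen 1,174.7368 → $1,174.74.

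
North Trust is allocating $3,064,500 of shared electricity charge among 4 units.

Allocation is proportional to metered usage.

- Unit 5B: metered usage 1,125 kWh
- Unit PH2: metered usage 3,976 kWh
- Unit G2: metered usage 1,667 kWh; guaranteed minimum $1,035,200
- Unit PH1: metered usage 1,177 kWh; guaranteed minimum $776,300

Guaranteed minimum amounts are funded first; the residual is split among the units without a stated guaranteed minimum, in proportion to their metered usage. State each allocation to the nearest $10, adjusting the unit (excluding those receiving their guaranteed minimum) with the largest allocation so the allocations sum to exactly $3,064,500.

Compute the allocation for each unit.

Guaranteed amounts: Unit G2 $1,035,200; Unit PH1 $776,300. Residual $1,253,000.
Residual split over remaining metered usage 5,101: Unit 5B 276,342.87 → $276,340; Unit PH2 976,657.13 → $976,660.

Unit 5B: $276,340; Unit PH2: $976,660; Unit G2: $1,035,200; Unit PH1: $776,300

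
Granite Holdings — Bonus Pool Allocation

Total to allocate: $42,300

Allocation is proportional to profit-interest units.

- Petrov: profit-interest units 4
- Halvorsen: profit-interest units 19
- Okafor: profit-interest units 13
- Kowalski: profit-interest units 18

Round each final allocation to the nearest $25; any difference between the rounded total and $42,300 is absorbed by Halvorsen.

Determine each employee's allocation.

Sum of profit-interest units: 54.
Proportional shares: Petrov 4/54 × $42,300 = 3,133.33; Halvorsen 19/54 × $42,300 = 14,883.33; Okafor 13/54 × $42,300 = 10,183.33; Kowalski 18/54 × $42,300 = 14,100.00.
After rounding ($25): Petrov $3,125; Halvorsen $14,875; Okafor $10,175; Kowalski $14,100. Sum = $42,275.
Difference $42,300 − $42,275 = +$25 applied to Halvorsen: Halvorsen becomes $14,900.

Petrov: $3,125 · Halvorsen: $14,900 · Okafor: $10,175 · Kowalski: $14,100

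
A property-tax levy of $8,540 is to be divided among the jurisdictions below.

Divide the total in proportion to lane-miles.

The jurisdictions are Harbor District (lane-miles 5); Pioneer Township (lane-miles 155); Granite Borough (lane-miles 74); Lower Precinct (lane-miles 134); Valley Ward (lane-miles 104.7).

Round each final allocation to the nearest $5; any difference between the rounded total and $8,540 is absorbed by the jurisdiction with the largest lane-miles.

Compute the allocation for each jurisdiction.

Harbor District: $90; Pioneer Township: $2,805; Granite Borough: $1,335; Lower Precinct: $2,420; Valley Ward: $1,890

Combined lane-miles = 472.7.
Raw shares: Harbor District 5/472.7 × $8,540 = 90.33; Pioneer Township 155/472.7 × $8,540 = 2,800.30; Granite Borough 74/472.7 × $8,540 = 1,336.92; Lower Precinct 134/472.7 × $8,540 = 2,420.90; Valley Ward 104.7/472.7 × $8,540 = 1,891.55.
At nearest $5: Harbor District $90; Pioneer Township $2,800; Granite Borough $1,335; Lower Precinct $2,420; Valley Ward $1,890. Sum = $8,535.
Difference $8,540 − $8,535 = +$5 applied to largest lane-miles (Pioneer Township): Pioneer Township becomes $2,805.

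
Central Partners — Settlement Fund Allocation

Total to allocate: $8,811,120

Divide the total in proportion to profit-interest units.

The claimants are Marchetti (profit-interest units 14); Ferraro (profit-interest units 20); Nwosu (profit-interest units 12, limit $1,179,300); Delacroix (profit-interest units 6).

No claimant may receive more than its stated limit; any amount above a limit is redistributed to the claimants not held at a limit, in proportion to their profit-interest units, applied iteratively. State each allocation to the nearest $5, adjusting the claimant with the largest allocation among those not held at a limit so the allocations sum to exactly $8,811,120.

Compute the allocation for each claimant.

Marchetti: $2,671,135 · Ferraro: $3,815,910 · Nwosu: $1,179,300 · Delacroix: $1,144,775

Sum of profit-interest units: 52.
Proportional shares (ignoring caps): Marchetti 2,372,224.62; Ferraro 3,388,892.31; Nwosu 2,033,335.38; Delacroix 1,016,667.69.
Capped: Nwosu ($1,179,300); balance $7,631,820 reallocated over remaining profit-interest units 40.
Remaining shares: Marchetti 2,671,137.00 → $2,671,135; Ferraro 3,815,910.00 → $3,815,910; Delacroix 1,144,773.00 → $1,144,775.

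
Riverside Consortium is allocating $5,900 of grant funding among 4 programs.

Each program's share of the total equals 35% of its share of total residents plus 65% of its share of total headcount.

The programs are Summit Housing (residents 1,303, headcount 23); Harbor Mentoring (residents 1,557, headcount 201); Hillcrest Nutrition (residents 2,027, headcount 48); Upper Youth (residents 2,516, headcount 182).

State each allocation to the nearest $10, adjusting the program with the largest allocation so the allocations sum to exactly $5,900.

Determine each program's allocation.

Residents total 7,403; headcount total 454.
Combined weights (35% residents + 65% headcount): Summit Housing 0.0945; Harbor Mentoring 0.3614; Hillcrest Nutrition 0.1646; Upper Youth 0.3795.
Raw shares: Summit Housing 557.74; Harbor Mentoring 2,132.19; Hillcrest Nutrition 970.88; Upper Youth 2,239.19.
At nearest $10: Summit Housing $560; Harbor Mentoring $2,130; Hillcrest Nutrition $970; Upper Youth $2,240. Sum = $5,900.
No rounding difference to absorb.

Summit Housing: $560 | Harbor Mentoring: $2,130 | Hillcrest Nutrition: $970 | Upper Youth: $2,240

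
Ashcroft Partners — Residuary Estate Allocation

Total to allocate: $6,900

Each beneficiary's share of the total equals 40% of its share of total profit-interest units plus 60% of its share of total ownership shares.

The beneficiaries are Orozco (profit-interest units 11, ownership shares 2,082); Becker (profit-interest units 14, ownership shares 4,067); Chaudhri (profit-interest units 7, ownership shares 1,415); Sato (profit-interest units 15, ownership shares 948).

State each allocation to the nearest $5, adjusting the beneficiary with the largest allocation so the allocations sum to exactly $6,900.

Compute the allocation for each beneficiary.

Orozco: $1,660; Becker: $2,800; Chaudhri: $1,100; Sato: $1,340

Profit-interest units total 47; ownership shares total 8,512.
Blended shares (40% profit-interest units + 60% ownership shares): Orozco 0.2404; Becker 0.4058; Chaudhri 0.1593; Sato 0.1945.
Raw shares: Orozco 1,658.58; Becker 2,800.20; Chaudhri 1,099.28; Sato 1,341.93.
At nearest $5: Orozco $1,660; Becker $2,800; Chaudhri $1,100; Sato $1,340. Sum = $6,900.
No rounding difference to absorb.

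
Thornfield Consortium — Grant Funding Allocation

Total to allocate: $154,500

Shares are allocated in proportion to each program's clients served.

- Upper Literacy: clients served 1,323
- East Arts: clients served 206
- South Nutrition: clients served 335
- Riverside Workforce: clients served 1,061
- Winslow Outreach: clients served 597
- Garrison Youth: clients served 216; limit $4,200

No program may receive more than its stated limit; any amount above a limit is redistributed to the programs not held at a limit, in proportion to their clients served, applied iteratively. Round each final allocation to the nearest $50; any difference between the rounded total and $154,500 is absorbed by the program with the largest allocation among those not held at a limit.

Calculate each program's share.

Upper Literacy: $56,400; East Arts: $8,800; South Nutrition: $14,300; Riverside Workforce: $45,300; Winslow Outreach: $25,500; Garrison Youth: $4,200

Total clients served = 3,738.
Pro-rata shares before constraints: Upper Literacy 54,682.58; East Arts 8,514.45; South Nutrition 13,846.31; Riverside Workforce 43,853.53; Winslow Outreach 24,675.36; Garrison Youth 8,927.77.
Cap binds for Garrison Youth ($4,200); balance $150,300 reallocated over remaining clients served 3,522.
Remaining shares: Upper Literacy 56,458.52 → $56,450; East Arts 8,790.97 → $8,800; South Nutrition 14,296.00 → $14,300; Riverside Workforce 45,277.77 → $45,300; Winslow Outreach 25,476.75 → $25,500.
Rounding difference −$50 applied to Upper Literacy → $56,400.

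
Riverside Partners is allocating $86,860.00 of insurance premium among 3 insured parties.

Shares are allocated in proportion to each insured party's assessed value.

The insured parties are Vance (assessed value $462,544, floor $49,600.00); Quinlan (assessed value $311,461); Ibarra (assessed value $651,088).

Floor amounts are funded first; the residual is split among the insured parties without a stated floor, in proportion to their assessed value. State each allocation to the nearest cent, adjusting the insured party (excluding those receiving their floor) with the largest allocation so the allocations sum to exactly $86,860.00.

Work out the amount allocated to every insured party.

Fund the minimums — Vance $49,600.00. Remaining pool $37,260.00.
Remaining pool split over remaining assessed value 962,549: Quinlan 12,056.5674 → $12,056.57; Ibarra 25,203.4326 → $25,203.43.

Vance: $49,600.00; Quinlan: $12,056.57; Ibarra: $25,203.43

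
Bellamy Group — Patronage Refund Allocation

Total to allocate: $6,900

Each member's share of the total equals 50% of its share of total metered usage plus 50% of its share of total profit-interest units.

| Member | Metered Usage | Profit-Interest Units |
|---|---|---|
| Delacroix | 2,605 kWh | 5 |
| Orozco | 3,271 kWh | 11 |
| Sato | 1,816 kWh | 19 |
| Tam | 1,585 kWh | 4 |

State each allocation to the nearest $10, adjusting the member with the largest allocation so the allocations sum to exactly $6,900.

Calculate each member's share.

Delacroix: $1,410 · Orozco: $2,190 · Sato: $2,360 · Tam: $940

Totals — metered usage 9,277, profit-interest units 39.
Composite weights (50% metered usage + 50% profit-interest units): Delacroix 0.2045; Orozco 0.3173; Sato 0.3415; Tam 0.1367.
Unrounded shares: Delacroix 1,411.07; Orozco 2,189.52; Sato 2,356.12; Tam 943.29.
After rounding ($10): Delacroix $1,410; Orozco $2,190; Sato $2,360; Tam $940. Sum = $6,900.
Sum already equals the total — no adjustment.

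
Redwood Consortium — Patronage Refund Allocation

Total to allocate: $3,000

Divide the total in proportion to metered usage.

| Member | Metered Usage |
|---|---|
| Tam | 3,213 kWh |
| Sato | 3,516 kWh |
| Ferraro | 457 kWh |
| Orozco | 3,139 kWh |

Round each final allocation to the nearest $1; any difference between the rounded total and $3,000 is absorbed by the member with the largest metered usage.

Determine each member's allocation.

Tam: $934 | Sato: $1,021 | Ferraro: $133 | Orozco: $912

Metered usage total: 3,213 + 3,516 + 457 + 3,139 = 10,325.
Proportional shares: Tam 933.56; Sato 1,021.60; Ferraro 132.78; Orozco 912.06.
At nearest $1: Tam $934; Sato $1,022; Ferraro $133; Orozco $912. Sum = $3,001.
Difference $3,000 − $3,001 = −$1 applied to largest metered usage (Sato): Sato becomes $1,021.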